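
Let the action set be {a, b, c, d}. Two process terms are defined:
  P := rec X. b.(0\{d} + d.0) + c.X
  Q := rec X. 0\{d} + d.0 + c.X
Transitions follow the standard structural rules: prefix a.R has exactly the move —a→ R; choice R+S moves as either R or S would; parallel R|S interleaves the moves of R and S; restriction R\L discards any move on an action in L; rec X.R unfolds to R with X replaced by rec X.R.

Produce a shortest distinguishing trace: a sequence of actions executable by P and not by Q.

b

LTS(P): 3 reachable states
  m0 = rec X. b.(0\{d} + d.0) + c.X → --b--▸ m1, --c--▸ m0
  m1 = 0\{d} + d.0 → --d--▸ m2
  m2 = 0 → stopped
LTS(Q): 2 reachable states
  n0 = rec X. 0\{d} + d.0 + c.X → --c--▸ n0, --d--▸ n1
  n1 = 0 → stopped
Trace ⟨b⟩ through P, begin at {m0}:
  step 1 (b): {m1}
  ✓ P
Trace ⟨b⟩ through Q, begin at {n0}:
  step 1 (b): no successor for Q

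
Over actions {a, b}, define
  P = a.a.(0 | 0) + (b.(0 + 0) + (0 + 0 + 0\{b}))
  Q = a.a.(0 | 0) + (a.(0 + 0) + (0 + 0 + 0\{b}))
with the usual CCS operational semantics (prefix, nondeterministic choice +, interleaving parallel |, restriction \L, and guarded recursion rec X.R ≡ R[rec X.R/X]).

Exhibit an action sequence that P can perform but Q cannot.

b

LTS(P): 4 reachable states
  p0 = a.a.(0 | 0) + (b.(0 + 0) + (0 + 0 + 0\{b})) :: -a-> p1, -b-> p2
  p1 = a.(0 | 0) :: -a-> p3
  p2 = 0 + 0 :: (no moves)
  p3 = 0 | 0 :: (no moves)
LTS(Q): 4 reachable states
  q0 = a.a.(0 | 0) + (a.(0 + 0) + (0 + 0 + 0\{b})) :: -a-> q1, -a-> q2
  q1 = 0 + 0 :: (no moves)
  q2 = a.(0 | 0) :: -a-> q3
  q3 = 0 | 0 :: (no moves)
Run σ = ⟨b⟩ on P: start {p0}
  after b @ step 1: {p2}
  ✓ P
Run σ = ⟨b⟩ on Q: start {q0}
  after b @ step 1: ∅ (Q stuck)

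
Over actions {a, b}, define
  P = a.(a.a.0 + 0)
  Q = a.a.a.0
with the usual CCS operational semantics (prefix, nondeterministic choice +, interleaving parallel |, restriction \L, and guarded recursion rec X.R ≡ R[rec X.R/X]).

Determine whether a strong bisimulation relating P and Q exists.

P's transition system — 4 states:
  u0 = a.(a.a.0 + 0) has moves --a--▸ u1
  u1 = a.a.0 + 0 has moves --a--▸ u2
  u2 = a.0 has moves --a--▸ u3
  u3 = 0 has moves deadlocked
Q's transition system — 4 states:
  v0 = a.a.a.0 has moves --a--▸ v1
  v1 = a.a.0 has moves --a--▸ v2
  v2 = a.0 has moves --a--▸ v3
  v3 = 0 has moves deadlocked
Partition-refinement fixed point:
  B0 = {u0, v0}
  B1 = {u1, v1}
  B2 = {u2, v2}
  B3 = {u3, v3}
u0 ∈ B0, v0 ∈ B0 → same block

bisimilar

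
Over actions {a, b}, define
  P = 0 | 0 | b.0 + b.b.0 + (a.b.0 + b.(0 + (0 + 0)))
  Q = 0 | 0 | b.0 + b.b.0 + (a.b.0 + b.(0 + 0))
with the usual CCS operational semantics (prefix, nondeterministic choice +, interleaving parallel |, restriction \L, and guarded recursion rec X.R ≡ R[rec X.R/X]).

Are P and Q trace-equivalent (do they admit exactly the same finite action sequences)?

Reachable graph of P (5 states):
  m0 = 0 | 0 | b.0 + b.b.0 + (a.b.0 + b.(0 + (0 + 0))) ⊢ —a→ m1, —b→ m1, —b→ m2, —b→ m3
  m1 = b.0 ⊢ —b→ m4
  m2 = 0 + (0 + 0) ⊢ ∅
  m3 = 0 | 0 | 0 ⊢ ∅
  m4 = 0 ⊢ ∅
Reachable graph of Q (5 states):
  n0 = 0 | 0 | b.0 + b.b.0 + (a.b.0 + b.(0 + 0)) ⊢ —a→ n1, —b→ n1, —b→ n2, —b→ n3
  n1 = b.0 ⊢ —b→ n4
  n2 = 0 + 0 ⊢ ∅
  n3 = 0 | 0 | 0 ⊢ ∅
  n4 = 0 ⊢ ∅
Coarsest stable partition (strong bisimilarity classes):
  B0 = {m0, n0}
  B1 = {m2, m3, m4, n2, n3, n4}
  B2 = {m1, n1}
m0 ∈ B0, n0 ∈ B0 → same block
Bisimilar ⇒ trace-equivalent.

traces(P) = traces(Q)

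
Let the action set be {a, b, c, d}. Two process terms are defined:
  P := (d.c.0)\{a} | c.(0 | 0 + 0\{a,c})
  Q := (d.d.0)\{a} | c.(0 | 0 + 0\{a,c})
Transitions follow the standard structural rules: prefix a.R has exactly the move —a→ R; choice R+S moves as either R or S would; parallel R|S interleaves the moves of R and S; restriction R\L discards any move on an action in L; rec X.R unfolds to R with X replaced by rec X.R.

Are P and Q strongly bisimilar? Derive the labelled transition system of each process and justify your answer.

LTS(P): 6 reachable states
  m0 = (d.c.0)\{a} | c.(0 | 0 + 0\{a,c}) → —c→ m1, —d→ m2
  m1 = (d.c.0)\{a} | (0 | 0 + 0\{a,c}) → —d→ m3
  m2 = (c.0)\{a} | c.(0 | 0 + 0\{a,c}) → —c→ m3, —c→ m4
  m3 = (c.0)\{a} | (0 | 0 + 0\{a,c}) → —c→ m5
  m4 = 0\{a} | c.(0 | 0 + 0\{a,c}) → —c→ m5
  m5 = 0\{a} | (0 | 0 + 0\{a,c}) → ∅
LTS(Q): 6 reachable states
  n0 = (d.d.0)\{a} | c.(0 | 0 + 0\{a,c}) → —c→ n1, —d→ n2
  n1 = (d.d.0)\{a} | (0 | 0 + 0\{a,c}) → —d→ n3
  n2 = (d.0)\{a} | c.(0 | 0 + 0\{a,c}) → —c→ n3, —d→ n4
  n3 = (d.0)\{a} | (0 | 0 + 0\{a,c}) → —d→ n5
  n4 = 0\{a} | c.(0 | 0 + 0\{a,c}) → —c→ n5
  n5 = 0\{a} | (0 | 0 + 0\{a,c}) → ∅
Partition-refinement fixed point:
  B0 = {m0}
  B1 = {m1}
  B2 = {m3, m4, n4}
  B3 = {m5, n5}
  B4 = {m2}
  B5 = {n0}
  B6 = {n1}
  B7 = {n3}
  B8 = {n2}
m0 ∈ B0, n0 ∈ B5 → different blocks

NO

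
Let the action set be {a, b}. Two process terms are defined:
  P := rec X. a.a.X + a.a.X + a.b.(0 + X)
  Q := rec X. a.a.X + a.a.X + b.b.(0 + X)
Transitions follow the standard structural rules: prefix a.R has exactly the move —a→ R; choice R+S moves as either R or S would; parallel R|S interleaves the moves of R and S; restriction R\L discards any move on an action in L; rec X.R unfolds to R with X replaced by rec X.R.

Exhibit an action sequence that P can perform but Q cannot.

ab

Reachable graph of P (4 states):
  u0 = rec X. a.a.X + a.a.X + a.b.(0 + X) ⊢ ··a··> u1, ··a··> u2
  u1 = a.(rec X. a.a.X + a.a.X + a.b.(0 + X)) ⊢ ··a··> u0
  u2 = b.(0 + (rec X. a.a.X + a.a.X + a.b.(0 + X))) ⊢ ··b··> u3
  u3 = 0 + (rec X. a.a.X + a.a.X + a.b.(0 + X)) ⊢ ··a··> u1, ··a··> u2
Reachable graph of Q (4 states):
  v0 = rec X. a.a.X + a.a.X + b.b.(0 + X) ⊢ ··a··> v1, ··b··> v2
  v1 = a.(rec X. a.a.X + a.a.X + b.b.(0 + X)) ⊢ ··a··> v0
  v2 = b.(0 + (rec X. a.a.X + a.a.X + b.b.(0 + X))) ⊢ ··b··> v3
  v3 = 0 + (rec X. a.a.X + a.a.X + b.b.(0 + X)) ⊢ ··a··> v1, ··b··> v2
Executing ab from P (initial set {u0}):
  after a @ step 1: {u1, u2}
  after b @ step 2: {u3}
  ✓ P
Executing ab from Q (initial set {v0}):
  after a @ step 1: {v1}
  after b @ step 2: no successor for Q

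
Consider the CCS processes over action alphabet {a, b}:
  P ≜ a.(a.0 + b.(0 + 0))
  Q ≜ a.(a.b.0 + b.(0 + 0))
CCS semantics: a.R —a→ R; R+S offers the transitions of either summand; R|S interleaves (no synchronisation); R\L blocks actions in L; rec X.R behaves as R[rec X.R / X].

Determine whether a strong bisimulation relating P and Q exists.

Reachable graph of P (4 states):
  u0 = a.(a.0 + b.(0 + 0)) :: =a=> u1
  u1 = a.0 + b.(0 + 0) :: =a=> u2, =b=> u3
  u2 = 0 :: deadlocked
  u3 = 0 + 0 :: deadlocked
Reachable graph of Q (5 states):
  v0 = a.(a.b.0 + b.(0 + 0)) :: =a=> v1
  v1 = a.b.0 + b.(0 + 0) :: =a=> v2, =b=> v3
  v2 = b.0 :: =b=> v4
  v3 = 0 + 0 :: deadlocked
  v4 = 0 :: deadlocked
Coarsest stable partition (strong bisimilarity classes):
  B0 = {u0}
  B1 = {u1}
  B2 = {u2, u3, v3, v4}
  B3 = {v0}
  B4 = {v1}
  B5 = {v2}
u0 ∈ B0, v0 ∈ B3 → different blocks

P ≁ Q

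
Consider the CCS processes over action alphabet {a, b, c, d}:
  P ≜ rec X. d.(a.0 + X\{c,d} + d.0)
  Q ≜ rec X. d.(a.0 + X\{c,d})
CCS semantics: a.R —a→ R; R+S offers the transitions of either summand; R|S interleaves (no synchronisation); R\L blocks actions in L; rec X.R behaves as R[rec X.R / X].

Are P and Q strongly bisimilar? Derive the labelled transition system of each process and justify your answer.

NO

LTS(P): 3 reachable states
  u0 = rec X. d.(a.0 + X\{c,d} + d.0) :: =d=> u1
  u1 = a.0 + (rec X. d.(a.0 + X\{c,d} + d.0))\{c,d} + d.0 :: =a=> u2, =d=> u2
  u2 = 0 :: stopped
LTS(Q): 3 reachable states
  v0 = rec X. d.(a.0 + X\{c,d}) :: =d=> v1
  v1 = a.0 + (rec X. d.(a.0 + X\{c,d}))\{c,d} :: =a=> v2
  v2 = 0 :: stopped
Bisimilarity quotient blocks:
  B0 = {u0}
  B1 = {u1}
  B2 = {u2, v2}
  B3 = {v0}
  B4 = {v1}
u0 ∈ B0, v0 ∈ B3 → different blocks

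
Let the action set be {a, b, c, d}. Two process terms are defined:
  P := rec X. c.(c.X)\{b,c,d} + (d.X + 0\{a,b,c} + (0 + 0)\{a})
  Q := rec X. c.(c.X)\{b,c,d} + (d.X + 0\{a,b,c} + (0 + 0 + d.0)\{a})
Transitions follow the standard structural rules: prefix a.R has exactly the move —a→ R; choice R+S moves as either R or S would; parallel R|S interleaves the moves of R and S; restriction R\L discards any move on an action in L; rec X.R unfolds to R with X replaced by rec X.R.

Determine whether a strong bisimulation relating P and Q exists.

P's transition system — 2 states:
  s0 = rec X. c.(c.X)\{b,c,d} + (d.X + 0\{a,b,c} + (0 + 0)\{a}) has moves ··c··> s1, ··d··> s0
  s1 = (c.(rec X. c.(c.X)\{b,c,d} + (d.X + 0\{a,b,c} + (0 + 0)\{a})))\{b,c,d} has moves stopped
Q's transition system — 3 states:
  t0 = rec X. c.(c.X)\{b,c,d} + (d.X + 0\{a,b,c} + (0 + 0 + d.0)\{a}) has moves ··c··> t1, ··d··> t0, ··d··> t2
  t1 = (c.(rec X. c.(c.X)\{b,c,d} + (d.X + 0\{a,b,c} + (0 + 0 + d.0)\{a})))\{b,c,d} has moves stopped
  t2 = 0\{a} has moves stopped
Coarsest stable partition (strong bisimilarity classes):
  B0 = {s0}
  B1 = {s1, t1, t2}
  B2 = {t0}
s0 ∈ B0, t0 ∈ B2 → different blocks

P ≁ Q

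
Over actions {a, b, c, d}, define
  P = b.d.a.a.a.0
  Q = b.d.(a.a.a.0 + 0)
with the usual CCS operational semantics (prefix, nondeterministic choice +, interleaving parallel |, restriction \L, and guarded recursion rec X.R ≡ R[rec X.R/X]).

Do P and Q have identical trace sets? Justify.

Reachable graph of P (6 states):
  p0 = b.d.a.a.a.0 → --b--▸ p1
  p1 = d.a.a.a.0 → --d--▸ p2
  p2 = a.a.a.0 → --a--▸ p3
  p3 = a.a.0 → --a--▸ p4
  p4 = a.0 → --a--▸ p5
  p5 = 0 → stopped
Reachable graph of Q (6 states):
  q0 = b.d.(a.a.a.0 + 0) → --b--▸ q1
  q1 = d.(a.a.a.0 + 0) → --d--▸ q2
  q2 = a.a.a.0 + 0 → --a--▸ q3
  q3 = a.a.0 → --a--▸ q4
  q4 = a.0 → --a--▸ q5
  q5 = 0 → stopped
Partition-refinement fixed point:
  B0 = {p0, q0}
  B1 = {p1, q1}
  B2 = {p2, q2}
  B3 = {p3, q3}
  B4 = {p4, q4}
  B5 = {p5, q5}
p0 ∈ B0, q0 ∈ B0 → same block
Bisimilar ⇒ trace-equivalent.

YES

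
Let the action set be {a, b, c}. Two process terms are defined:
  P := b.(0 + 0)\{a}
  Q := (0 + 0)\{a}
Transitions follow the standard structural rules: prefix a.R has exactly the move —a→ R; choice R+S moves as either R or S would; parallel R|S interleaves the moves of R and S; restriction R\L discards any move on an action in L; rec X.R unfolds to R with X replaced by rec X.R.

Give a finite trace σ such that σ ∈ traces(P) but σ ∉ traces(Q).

LTS(P): 2 reachable states
  p0 = b.(0 + 0)\{a} | --b--▸ p1
  p1 = (0 + 0)\{a} | ·
LTS(Q): 1 reachable states
  q0 = (0 + 0)\{a} | ·
Executing b from P (initial set {p0}):
  step 1 (b): {p1}
  P completes σ.
Executing b from Q (initial set {q0}):
  step 1 (b): ∅  — Q cannot continue

b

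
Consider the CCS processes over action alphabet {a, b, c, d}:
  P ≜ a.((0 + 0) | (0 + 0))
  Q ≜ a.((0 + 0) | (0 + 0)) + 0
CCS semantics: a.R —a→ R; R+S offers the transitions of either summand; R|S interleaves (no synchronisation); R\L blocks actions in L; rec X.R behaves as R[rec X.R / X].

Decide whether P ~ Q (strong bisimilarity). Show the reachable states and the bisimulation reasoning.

LTS(P): 2 reachable states
  s0 = a.((0 + 0) | (0 + 0)) → --a--▸ s1
  s1 = (0 + 0) | (0 + 0) → stopped
LTS(Q): 2 reachable states
  t0 = a.((0 + 0) | (0 + 0)) + 0 → --a--▸ t1
  t1 = (0 + 0) | (0 + 0) → stopped
Bisimilarity quotient blocks:
  B0 = {s0, t0}
  B1 = {s1, t1}
s0 ∈ B0, t0 ∈ B0 → same block

YES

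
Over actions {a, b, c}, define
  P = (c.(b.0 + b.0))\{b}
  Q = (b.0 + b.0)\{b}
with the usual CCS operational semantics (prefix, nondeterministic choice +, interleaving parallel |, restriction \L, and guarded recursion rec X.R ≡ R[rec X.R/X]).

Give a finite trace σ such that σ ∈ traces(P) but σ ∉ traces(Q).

LTS(P): 2 reachable states
  p0 = (c.(b.0 + b.0))\{b} | —c→ p1
  p1 = (b.0 + b.0)\{b} | (no moves)
LTS(Q): 1 reachable states
  q0 = (b.0 + b.0)\{b} | (no moves)
Executing c from P (initial set {p0}):
  [1] c ⇒ {p1}
  P completes σ.
Executing c from Q (initial set {q0}):
  [1] c ⇒ no successor for Q

c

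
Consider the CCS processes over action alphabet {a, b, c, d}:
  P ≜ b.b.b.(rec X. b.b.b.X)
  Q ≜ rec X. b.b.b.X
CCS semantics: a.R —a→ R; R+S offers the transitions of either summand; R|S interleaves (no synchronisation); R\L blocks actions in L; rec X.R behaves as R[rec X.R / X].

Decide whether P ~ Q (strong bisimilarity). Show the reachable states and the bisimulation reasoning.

P's transition system — 4 states:
  m0 = b.b.b.(rec X. b.b.b.X) → ··b··> m1
  m1 = b.b.(rec X. b.b.b.X) → ··b··> m2
  m2 = b.(rec X. b.b.b.X) → ··b··> m3
  m3 = rec X. b.b.b.X → ··b··> m1
Q's transition system — 3 states:
  n0 = rec X. b.b.b.X → ··b··> n1
  n1 = b.b.(rec X. b.b.b.X) → ··b··> n2
  n2 = b.(rec X. b.b.b.X) → ··b··> n0
Partition-refinement fixed point:
  B0 = {m0, m1, m2, m3, n0, n1, n2}
m0 ∈ B0, n0 ∈ B0 → same block

YES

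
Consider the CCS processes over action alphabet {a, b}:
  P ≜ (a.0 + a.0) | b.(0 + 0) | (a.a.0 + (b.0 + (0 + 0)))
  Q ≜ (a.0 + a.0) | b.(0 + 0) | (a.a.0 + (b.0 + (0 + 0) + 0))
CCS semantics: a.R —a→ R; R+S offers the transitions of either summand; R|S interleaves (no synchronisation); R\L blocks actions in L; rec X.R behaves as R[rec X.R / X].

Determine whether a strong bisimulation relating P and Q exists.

YES

Reachable graph of P (12 states):
  m0 = (a.0 + a.0) | b.(0 + 0) | (a.a.0 + (b.0 + (0 + 0))) → —a→ m1, —a→ m2, —b→ m3, —b→ m4
  m1 = (a.0 + a.0) | b.(0 + 0) | a.0 → —a→ m4, —a→ m5, —b→ m6
  m2 = 0 | b.(0 + 0) | (a.a.0 + (b.0 + (0 + 0))) → —a→ m5, —b→ m7, —b→ m8
  m3 = (a.0 + a.0) | (0 + 0) | (a.a.0 + (b.0 + (0 + 0))) → —a→ m6, —a→ m7, —b→ m9
  m4 = (a.0 + a.0) | b.(0 + 0) | 0 → —a→ m8, —b→ m9
  m5 = 0 | b.(0 + 0) | a.0 → —a→ m8, —b→ m10
  m6 = (a.0 + a.0) | (0 + 0) | a.0 → —a→ m10, —a→ m9
  m7 = 0 | (0 + 0) | (a.a.0 + (b.0 + (0 + 0))) → —a→ m10, —b→ m11
  m8 = 0 | b.(0 + 0) | 0 → —b→ m11
  m9 = (a.0 + a.0) | (0 + 0) | 0 → —a→ m11
  m10 = 0 | (0 + 0) | a.0 → —a→ m11
  m11 = 0 | (0 + 0) | 0 → ∅
Reachable graph of Q (12 states):
  n0 = (a.0 + a.0) | b.(0 + 0) | (a.a.0 + (b.0 + (0 + 0) + 0)) → —a→ n1, —a→ n2, —b→ n3, —b→ n4
  n1 = (a.0 + a.0) | b.(0 + 0) | a.0 → —a→ n4, —a→ n5, —b→ n6
  n2 = 0 | b.(0 + 0) | (a.a.0 + (b.0 + (0 + 0) + 0)) → —a→ n5, —b→ n7, —b→ n8
  n3 = (a.0 + a.0) | (0 + 0) | (a.a.0 + (b.0 + (0 + 0) + 0)) → —a→ n6, —a→ n7, —b→ n9
  n4 = (a.0 + a.0) | b.(0 + 0) | 0 → —a→ n8, —b→ n9
  n5 = 0 | b.(0 + 0) | a.0 → —a→ n8, —b→ n10
  n6 = (a.0 + a.0) | (0 + 0) | a.0 → —a→ n10, —a→ n9
  n7 = 0 | (0 + 0) | (a.a.0 + (b.0 + (0 + 0) + 0)) → —a→ n10, —b→ n11
  n8 = 0 | b.(0 + 0) | 0 → —b→ n11
  n9 = (a.0 + a.0) | (0 + 0) | 0 → —a→ n11
  n10 = 0 | (0 + 0) | a.0 → —a→ n11
  n11 = 0 | (0 + 0) | 0 → ∅
Partition-refinement fixed point:
  B0 = {m0, n0}
  B1 = {m2, n2}
  B2 = {m4, m5, n4, n5}
  B3 = {m10, m9, n10, n9}
  B4 = {m11, n11}
  B5 = {m8, n8}
  B6 = {m7, n7}
  B7 = {m3, n3}
  B8 = {m6, n6}
  B9 = {m1, n1}
m0 ∈ B0, n0 ∈ B0 → same block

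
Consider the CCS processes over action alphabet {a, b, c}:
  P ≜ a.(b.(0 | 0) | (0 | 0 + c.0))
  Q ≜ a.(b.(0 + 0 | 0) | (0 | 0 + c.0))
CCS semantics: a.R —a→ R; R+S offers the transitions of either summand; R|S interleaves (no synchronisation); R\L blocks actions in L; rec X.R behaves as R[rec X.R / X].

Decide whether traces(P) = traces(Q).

Reachable graph of P (5 states):
  s0 = a.(b.(0 | 0) | (0 | 0 + c.0)) | ··a··> s1
  s1 = b.(0 | 0) | (0 | 0 + c.0) | ··b··> s2, ··c··> s3
  s2 = 0 | 0 | (0 | 0 + c.0) | ··c··> s4
  s3 = b.(0 | 0) | 0 | ··b··> s4
  s4 = 0 | 0 | 0 | ·
Reachable graph of Q (5 states):
  t0 = a.(b.(0 + 0 | 0) | (0 | 0 + c.0)) | ··a··> t1
  t1 = b.(0 + 0 | 0) | (0 | 0 + c.0) | ··b··> t2, ··c··> t3
  t2 = (0 + 0 | 0) | (0 | 0 + c.0) | ··c··> t4
  t3 = b.(0 + 0 | 0) | 0 | ··b··> t4
  t4 = (0 + 0 | 0) | 0 | ·
Coarsest stable partition (strong bisimilarity classes):
  B0 = {s0, t0}
  B1 = {s1, t1}
  B2 = {s2, t2}
  B3 = {s4, t4}
  B4 = {s3, t3}
s0 ∈ B0, t0 ∈ B0 → same block
Bisimilar ⇒ trace-equivalent.

YES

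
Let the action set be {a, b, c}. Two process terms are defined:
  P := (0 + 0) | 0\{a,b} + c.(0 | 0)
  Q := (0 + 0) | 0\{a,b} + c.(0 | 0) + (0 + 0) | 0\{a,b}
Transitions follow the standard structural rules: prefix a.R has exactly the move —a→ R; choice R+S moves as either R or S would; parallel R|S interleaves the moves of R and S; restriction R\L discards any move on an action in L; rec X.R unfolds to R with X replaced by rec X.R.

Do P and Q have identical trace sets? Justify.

YES

P's transition system — 2 states:
  u0 = (0 + 0) | 0\{a,b} + c.(0 | 0) :: --c--▸ u1
  u1 = 0 | 0 :: ·
Q's transition system — 2 states:
  v0 = (0 + 0) | 0\{a,b} + c.(0 | 0) + (0 + 0) | 0\{a,b} :: --c--▸ v1
  v1 = 0 | 0 :: ·
Coarsest stable partition (strong bisimilarity classes):
  B0 = {u0, v0}
  B1 = {u1, v1}
u0 ∈ B0, v0 ∈ B0 → same block
Bisimilar ⇒ trace-equivalent.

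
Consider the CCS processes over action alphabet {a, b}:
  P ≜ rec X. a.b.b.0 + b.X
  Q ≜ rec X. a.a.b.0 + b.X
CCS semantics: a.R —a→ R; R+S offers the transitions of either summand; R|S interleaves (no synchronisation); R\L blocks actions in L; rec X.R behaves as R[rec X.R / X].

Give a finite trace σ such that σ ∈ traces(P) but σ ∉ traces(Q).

LTS(P): 4 reachable states
  s0 = rec X. a.b.b.0 + b.X → -a-> s1, -b-> s0
  s1 = b.b.0 → -b-> s2
  s2 = b.0 → -b-> s3
  s3 = 0 → ·
LTS(Q): 4 reachable states
  t0 = rec X. a.a.b.0 + b.X → -a-> t1, -b-> t0
  t1 = a.b.0 → -a-> t2
  t2 = b.0 → -b-> t3
  t3 = 0 → ·
Executing ab from P (initial set {s0}):
  [1] a ⇒ {s1}
  [2] b ⇒ {s2}
  ✓ P
Executing ab from Q (initial set {t0}):
  [1] a ⇒ {t1}
  [2] b ⇒ ∅  — Q cannot continue

ab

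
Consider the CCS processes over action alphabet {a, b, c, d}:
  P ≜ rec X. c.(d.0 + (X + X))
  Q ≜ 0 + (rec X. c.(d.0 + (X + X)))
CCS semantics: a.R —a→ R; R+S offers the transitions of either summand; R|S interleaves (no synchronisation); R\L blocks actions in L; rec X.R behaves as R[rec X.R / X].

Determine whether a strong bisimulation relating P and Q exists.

P ~ Q

P's transition system — 3 states:
  u0 = rec X. c.(d.0 + (X + X)) has moves ··c··> u1
  u1 = d.0 + ((rec X. c.(d.0 + (X + X))) + (rec X. c.(d.0 + (X + X)))) has moves ··c··> u1, ··d··> u2
  u2 = 0 has moves (no moves)
Q's transition system — 3 states:
  v0 = 0 + (rec X. c.(d.0 + (X + X))) has moves ··c··> v1
  v1 = d.0 + ((rec X. c.(d.0 + (X + X))) + (rec X. c.(d.0 + (X + X)))) has moves ··c··> v1, ··d··> v2
  v2 = 0 has moves (no moves)
Coarsest stable partition (strong bisimilarity classes):
  B0 = {u0, v0}
  B1 = {u1, v1}
  B2 = {u2, v2}
u0 ∈ B0, v0 ∈ B0 → same block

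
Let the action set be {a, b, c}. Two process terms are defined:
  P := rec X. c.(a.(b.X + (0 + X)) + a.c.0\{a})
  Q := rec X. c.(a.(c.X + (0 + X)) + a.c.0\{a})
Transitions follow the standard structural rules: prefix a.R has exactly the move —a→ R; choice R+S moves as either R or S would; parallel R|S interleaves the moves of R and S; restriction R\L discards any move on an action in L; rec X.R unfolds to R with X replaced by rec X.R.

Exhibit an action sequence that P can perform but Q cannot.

Reachable graph of P (5 states):
  s0 = rec X. c.(a.(b.X + (0 + X)) + a.c.0\{a}) | =c=> s1
  s1 = a.(b.(rec X. c.(a.(b.X + (0 + X)) + a.c.0\{a})) + (0 + (rec X. c.(a.(b.X + (0 + X)) + a.c.0\{a})))) + a.c.0\{a} | =a=> s2, =a=> s3
  s2 = b.(rec X. c.(a.(b.X + (0 + X)) + a.c.0\{a})) + (0 + (rec X. c.(a.(b.X + (0 + X)) + a.c.0\{a}))) | =b=> s0, =c=> s1
  s3 = c.0\{a} | =c=> s4
  s4 = 0\{a} | deadlocked
Reachable graph of Q (5 states):
  t0 = rec X. c.(a.(c.X + (0 + X)) + a.c.0\{a}) | =c=> t1
  t1 = a.(c.(rec X. c.(a.(c.X + (0 + X)) + a.c.0\{a})) + (0 + (rec X. c.(a.(c.X + (0 + X)) + a.c.0\{a})))) + a.c.0\{a} | =a=> t2, =a=> t3
  t2 = c.(rec X. c.(a.(c.X + (0 + X)) + a.c.0\{a})) + (0 + (rec X. c.(a.(c.X + (0 + X)) + a.c.0\{a}))) | =c=> t0, =c=> t1
  t3 = c.0\{a} | =c=> t4
  t4 = 0\{a} | deadlocked
Executing cab from P (initial set {s0}):
  after c @ step 1: {s1}
  after a @ step 2: {s2, s3}
  after b @ step 3: {s0}
  P completes σ.
Executing cab from Q (initial set {t0}):
  after c @ step 1: {t1}
  after a @ step 2: {t2, t3}
  after b @ step 3: ∅  — Q cannot continue

cab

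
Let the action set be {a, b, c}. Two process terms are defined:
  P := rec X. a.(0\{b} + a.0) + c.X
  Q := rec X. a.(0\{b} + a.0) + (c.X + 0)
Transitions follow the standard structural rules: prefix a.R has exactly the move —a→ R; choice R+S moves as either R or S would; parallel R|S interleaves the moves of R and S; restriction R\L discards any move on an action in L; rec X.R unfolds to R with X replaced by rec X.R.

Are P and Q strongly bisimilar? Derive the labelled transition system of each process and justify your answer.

P's transition system — 3 states:
  u0 = rec X. a.(0\{b} + a.0) + c.X ⊢ ··a··> u1, ··c··> u0
  u1 = 0\{b} + a.0 ⊢ ··a··> u2
  u2 = 0 ⊢ (no moves)
Q's transition system — 3 states:
  v0 = rec X. a.(0\{b} + a.0) + (c.X + 0) ⊢ ··a··> v1, ··c··> v0
  v1 = 0\{b} + a.0 ⊢ ··a··> v2
  v2 = 0 ⊢ (no moves)
Bisimilarity quotient blocks:
  B0 = {u0, v0}
  B1 = {u1, v1}
  B2 = {u2, v2}
u0 ∈ B0, v0 ∈ B0 → same block

YES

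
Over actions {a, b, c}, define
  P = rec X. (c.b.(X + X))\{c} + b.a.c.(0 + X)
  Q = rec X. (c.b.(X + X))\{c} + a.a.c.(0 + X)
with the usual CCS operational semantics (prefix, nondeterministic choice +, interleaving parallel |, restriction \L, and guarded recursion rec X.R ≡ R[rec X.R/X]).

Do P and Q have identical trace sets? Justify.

trace-distinct — witness ⟨b⟩

P's transition system — 4 states:
  s0 = rec X. (c.b.(X + X))\{c} + b.a.c.(0 + X) | —b→ s1
  s1 = a.c.(0 + (rec X. (c.b.(X + X))\{c} + b.a.c.(0 + X))) | —a→ s2
  s2 = c.(0 + (rec X. (c.b.(X + X))\{c} + b.a.c.(0 + X))) | —c→ s3
  s3 = 0 + (rec X. (c.b.(X + X))\{c} + b.a.c.(0 + X)) | —b→ s1
Q's transition system — 4 states:
  t0 = rec X. (c.b.(X + X))\{c} + a.a.c.(0 + X) | —a→ t1
  t1 = a.c.(0 + (rec X. (c.b.(X + X))\{c} + a.a.c.(0 + X))) | —a→ t2
  t2 = c.(0 + (rec X. (c.b.(X + X))\{c} + a.a.c.(0 + X))) | —c→ t3
  t3 = 0 + (rec X. (c.b.(X + X))\{c} + a.a.c.(0 + X)) | —a→ t1
Executing b from P (initial set {s0}):
  after b @ step 1: {s1}
  P completes σ.
Executing b from Q (initial set {t0}):
  after b @ step 1: no successor for Q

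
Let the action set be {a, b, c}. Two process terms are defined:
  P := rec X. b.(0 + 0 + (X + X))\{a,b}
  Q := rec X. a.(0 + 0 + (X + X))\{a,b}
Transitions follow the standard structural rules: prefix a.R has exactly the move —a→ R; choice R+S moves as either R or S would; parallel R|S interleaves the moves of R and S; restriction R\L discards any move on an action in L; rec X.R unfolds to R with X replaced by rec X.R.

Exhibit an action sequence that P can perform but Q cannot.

LTS(P): 2 reachable states
  s0 = rec X. b.(0 + 0 + (X + X))\{a,b} :: =b=> s1
  s1 = (0 + 0 + ((rec X. b.(0 + 0 + (X + X))\{a,b}) + (rec X. b.(0 + 0 + (X + X))\{a,b})))\{a,b} :: deadlocked
LTS(Q): 2 reachable states
  t0 = rec X. a.(0 + 0 + (X + X))\{a,b} :: =a=> t1
  t1 = (0 + 0 + ((rec X. a.(0 + 0 + (X + X))\{a,b}) + (rec X. a.(0 + 0 + (X + X))\{a,b})))\{a,b} :: deadlocked
Trace ⟨b⟩ through P, begin at {s0}:
  after b @ step 1: {s1}
  P completes σ.
Trace ⟨b⟩ through Q, begin at {t0}:
  after b @ step 1: no successor for Q

b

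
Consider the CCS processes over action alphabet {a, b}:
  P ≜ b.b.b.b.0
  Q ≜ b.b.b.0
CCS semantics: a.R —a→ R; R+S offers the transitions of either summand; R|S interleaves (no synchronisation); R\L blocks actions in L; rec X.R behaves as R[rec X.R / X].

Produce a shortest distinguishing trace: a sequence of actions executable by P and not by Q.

bbbb

LTS(P): 5 reachable states
  m0 = b.b.b.b.0 | -b-> m1
  m1 = b.b.b.0 | -b-> m2
  m2 = b.b.0 | -b-> m3
  m3 = b.0 | -b-> m4
  m4 = 0 | stopped
LTS(Q): 4 reachable states
  n0 = b.b.b.0 | -b-> n1
  n1 = b.b.0 | -b-> n2
  n2 = b.0 | -b-> n3
  n3 = 0 | stopped
Trace ⟨bbbb⟩ through P, begin at {m0}:
  [1] b ⇒ {m1}
  [2] b ⇒ {m2}
  [3] b ⇒ {m3}
  [4] b ⇒ {m4}
  P completes σ.
Trace ⟨bbbb⟩ through Q, begin at {n0}:
  [1] b ⇒ {n1}
  [2] b ⇒ {n2}
  [3] b ⇒ {n3}
  [4] b ⇒ ∅ (Q stuck)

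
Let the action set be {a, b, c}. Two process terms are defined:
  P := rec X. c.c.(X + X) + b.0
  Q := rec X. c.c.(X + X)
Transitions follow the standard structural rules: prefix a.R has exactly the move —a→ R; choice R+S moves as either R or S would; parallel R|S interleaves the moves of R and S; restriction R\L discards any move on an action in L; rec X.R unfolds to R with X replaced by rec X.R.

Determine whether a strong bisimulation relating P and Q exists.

P's transition system — 4 states:
  m0 = rec X. c.c.(X + X) + b.0 | -b-> m1, -c-> m2
  m1 = 0 | ·
  m2 = c.((rec X. c.c.(X + X) + b.0) + (rec X. c.c.(X + X) + b.0)) | -c-> m3
  m3 = (rec X. c.c.(X + X) + b.0) + (rec X. c.c.(X + X) + b.0) | -b-> m1, -c-> m2
Q's transition system — 3 states:
  n0 = rec X. c.c.(X + X) | -c-> n1
  n1 = c.((rec X. c.c.(X + X)) + (rec X. c.c.(X + X))) | -c-> n2
  n2 = (rec X. c.c.(X + X)) + (rec X. c.c.(X + X)) | -c-> n1
Coarsest stable partition (strong bisimilarity classes):
  B0 = {m0, m3}
  B1 = {m2}
  B2 = {m1}
  B3 = {n0, n1, n2}
m0 ∈ B0, n0 ∈ B3 → different blocks

P ≁ Q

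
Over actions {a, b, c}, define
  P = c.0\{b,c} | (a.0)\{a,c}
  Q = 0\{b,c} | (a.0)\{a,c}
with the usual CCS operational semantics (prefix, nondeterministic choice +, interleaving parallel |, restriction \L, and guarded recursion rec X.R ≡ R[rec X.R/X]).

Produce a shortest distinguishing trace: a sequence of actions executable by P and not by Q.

LTS(P): 2 reachable states
  s0 = c.0\{b,c} | (a.0)\{a,c} :: =c=> s1
  s1 = 0\{b,c} | (a.0)\{a,c} :: deadlocked
LTS(Q): 1 reachable states
  t0 = 0\{b,c} | (a.0)\{a,c} :: deadlocked
Executing c from P (initial set {s0}):
  step 1 (c): {s1}
  — P admits the full trace.
Executing c from Q (initial set {t0}):
  step 1 (c): no successor for Q

c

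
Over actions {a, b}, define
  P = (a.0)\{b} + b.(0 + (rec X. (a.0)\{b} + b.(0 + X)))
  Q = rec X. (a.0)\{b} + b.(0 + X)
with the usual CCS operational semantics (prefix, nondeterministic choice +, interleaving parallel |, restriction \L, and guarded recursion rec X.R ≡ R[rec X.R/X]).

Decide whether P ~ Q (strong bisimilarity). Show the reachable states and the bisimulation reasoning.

LTS(P): 3 reachable states
  s0 = (a.0)\{b} + b.(0 + (rec X. (a.0)\{b} + b.(0 + X))) :: =a=> s1, =b=> s2
  s1 = 0\{b} :: ∅
  s2 = 0 + (rec X. (a.0)\{b} + b.(0 + X)) :: =a=> s1, =b=> s2
LTS(Q): 3 reachable states
  t0 = rec X. (a.0)\{b} + b.(0 + X) :: =a=> t1, =b=> t2
  t1 = 0\{b} :: ∅
  t2 = 0 + (rec X. (a.0)\{b} + b.(0 + X)) :: =a=> t1, =b=> t2
Coarsest stable partition (strong bisimilarity classes):
  B0 = {s0, s2, t0, t2}
  B1 = {s1, t1}
s0 ∈ B0, t0 ∈ B0 → same block

P ~ Q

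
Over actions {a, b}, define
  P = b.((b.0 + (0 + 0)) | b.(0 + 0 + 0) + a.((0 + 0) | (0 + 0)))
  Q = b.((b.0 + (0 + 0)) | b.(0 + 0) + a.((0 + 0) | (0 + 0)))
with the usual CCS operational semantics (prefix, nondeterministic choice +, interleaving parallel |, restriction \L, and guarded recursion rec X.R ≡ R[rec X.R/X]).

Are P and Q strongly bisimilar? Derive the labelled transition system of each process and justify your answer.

LTS(P): 6 reachable states
  u0 = b.((b.0 + (0 + 0)) | b.(0 + 0 + 0) + a.((0 + 0) | (0 + 0))) :: ··b··> u1
  u1 = (b.0 + (0 + 0)) | b.(0 + 0 + 0) + a.((0 + 0) | (0 + 0)) :: ··a··> u2, ··b··> u3, ··b··> u4
  u2 = (0 + 0) | (0 + 0) :: ∅
  u3 = (b.0 + (0 + 0)) | (0 + 0 + 0) :: ··b··> u5
  u4 = 0 | b.(0 + 0 + 0) :: ··b··> u5
  u5 = 0 | (0 + 0 + 0) :: ∅
LTS(Q): 6 reachable states
  v0 = b.((b.0 + (0 + 0)) | b.(0 + 0) + a.((0 + 0) | (0 + 0))) :: ··b··> v1
  v1 = (b.0 + (0 + 0)) | b.(0 + 0) + a.((0 + 0) | (0 + 0)) :: ··a··> v2, ··b··> v3, ··b··> v4
  v2 = (0 + 0) | (0 + 0) :: ∅
  v3 = (b.0 + (0 + 0)) | (0 + 0) :: ··b··> v5
  v4 = 0 | b.(0 + 0) :: ··b··> v5
  v5 = 0 | (0 + 0) :: ∅
Partition-refinement fixed point:
  B0 = {u0, v0}
  B1 = {u1, v1}
  B2 = {u2, u5, v2, v5}
  B3 = {u3, u4, v3, v4}
u0 ∈ B0, v0 ∈ B0 → same block

bisimilar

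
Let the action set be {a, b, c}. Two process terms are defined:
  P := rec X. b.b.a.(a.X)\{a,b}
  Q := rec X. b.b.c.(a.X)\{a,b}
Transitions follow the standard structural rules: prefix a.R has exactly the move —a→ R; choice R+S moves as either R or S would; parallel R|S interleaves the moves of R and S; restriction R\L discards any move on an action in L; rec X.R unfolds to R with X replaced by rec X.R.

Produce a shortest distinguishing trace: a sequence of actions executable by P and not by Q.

bba

Reachable graph of P (4 states):
  p0 = rec X. b.b.a.(a.X)\{a,b} → --b--▸ p1
  p1 = b.a.(a.(rec X. b.b.a.(a.X)\{a,b}))\{a,b} → --b--▸ p2
  p2 = a.(a.(rec X. b.b.a.(a.X)\{a,b}))\{a,b} → --a--▸ p3
  p3 = (a.(rec X. b.b.a.(a.X)\{a,b}))\{a,b} → deadlocked
Reachable graph of Q (4 states):
  q0 = rec X. b.b.c.(a.X)\{a,b} → --b--▸ q1
  q1 = b.c.(a.(rec X. b.b.c.(a.X)\{a,b}))\{a,b} → --b--▸ q2
  q2 = c.(a.(rec X. b.b.c.(a.X)\{a,b}))\{a,b} → --c--▸ q3
  q3 = (a.(rec X. b.b.c.(a.X)\{a,b}))\{a,b} → deadlocked
Trace ⟨bba⟩ through P, begin at {p0}:
  step 1 (b): {p1}
  step 2 (b): {p2}
  step 3 (a): {p3}
  P completes σ.
Trace ⟨bba⟩ through Q, begin at {q0}:
  step 1 (b): {q1}
  step 2 (b): {q2}
  step 3 (a): ∅  — Q cannot continue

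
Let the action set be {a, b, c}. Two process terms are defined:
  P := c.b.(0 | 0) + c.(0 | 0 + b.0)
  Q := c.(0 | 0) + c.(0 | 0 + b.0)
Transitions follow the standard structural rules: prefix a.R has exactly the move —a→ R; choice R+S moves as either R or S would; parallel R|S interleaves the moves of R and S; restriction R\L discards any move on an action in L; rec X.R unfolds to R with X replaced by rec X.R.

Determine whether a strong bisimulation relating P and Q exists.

Reachable graph of P (5 states):
  u0 = c.b.(0 | 0) + c.(0 | 0 + b.0) :: ··c··> u1, ··c··> u2
  u1 = 0 | 0 + b.0 :: ··b··> u3
  u2 = b.(0 | 0) :: ··b··> u4
  u3 = 0 :: deadlocked
  u4 = 0 | 0 :: deadlocked
Reachable graph of Q (4 states):
  v0 = c.(0 | 0) + c.(0 | 0 + b.0) :: ··c··> v1, ··c··> v2
  v1 = 0 | 0 :: deadlocked
  v2 = 0 | 0 + b.0 :: ··b··> v3
  v3 = 0 :: deadlocked
Coarsest stable partition (strong bisimilarity classes):
  B0 = {u0}
  B1 = {u1, u2, v2}
  B2 = {u3, u4, v1, v3}
  B3 = {v0}
u0 ∈ B0, v0 ∈ B3 → different blocks

P ≁ Q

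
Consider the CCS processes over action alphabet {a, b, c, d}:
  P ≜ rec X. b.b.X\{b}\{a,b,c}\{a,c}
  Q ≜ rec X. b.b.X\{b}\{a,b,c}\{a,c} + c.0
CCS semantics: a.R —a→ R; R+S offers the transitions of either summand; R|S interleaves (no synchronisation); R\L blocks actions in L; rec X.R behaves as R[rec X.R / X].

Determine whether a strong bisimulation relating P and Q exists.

P ≁ Q

P's transition system — 3 states:
  m0 = rec X. b.b.X\{b}\{a,b,c}\{a,c} has moves ··b··> m1
  m1 = b.(rec X. b.b.X\{b}\{a,b,c}\{a,c})\{b}\{a,b,c}\{a,c} has moves ··b··> m2
  m2 = (rec X. b.b.X\{b}\{a,b,c}\{a,c})\{b}\{a,b,c}\{a,c} has moves (no moves)
Q's transition system — 4 states:
  n0 = rec X. b.b.X\{b}\{a,b,c}\{a,c} + c.0 has moves ··b··> n1, ··c··> n2
  n1 = b.(rec X. b.b.X\{b}\{a,b,c}\{a,c} + c.0)\{b}\{a,b,c}\{a,c} has moves ··b··> n3
  n2 = 0 has moves (no moves)
  n3 = (rec X. b.b.X\{b}\{a,b,c}\{a,c} + c.0)\{b}\{a,b,c}\{a,c} has moves (no moves)
Coarsest stable partition (strong bisimilarity classes):
  B0 = {m0}
  B1 = {m1, n1}
  B2 = {m2, n2, n3}
  B3 = {n0}
m0 ∈ B0, n0 ∈ B3 → different blocks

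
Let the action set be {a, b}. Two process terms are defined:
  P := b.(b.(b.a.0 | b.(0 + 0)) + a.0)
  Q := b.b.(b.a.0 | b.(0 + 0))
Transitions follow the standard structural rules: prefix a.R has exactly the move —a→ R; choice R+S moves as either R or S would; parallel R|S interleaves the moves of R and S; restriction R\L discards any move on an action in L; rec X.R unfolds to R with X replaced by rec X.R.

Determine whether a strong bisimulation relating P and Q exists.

NO

Reachable graph of P (9 states):
  p0 = b.(b.(b.a.0 | b.(0 + 0)) + a.0) has moves --b--▸ p1
  p1 = b.(b.a.0 | b.(0 + 0)) + a.0 has moves --a--▸ p2, --b--▸ p3
  p2 = 0 has moves deadlocked
  p3 = b.a.0 | b.(0 + 0) has moves --b--▸ p4, --b--▸ p5
  p4 = a.0 | b.(0 + 0) has moves --a--▸ p6, --b--▸ p7
  p5 = b.a.0 | (0 + 0) has moves --b--▸ p7
  p6 = 0 | b.(0 + 0) has moves --b--▸ p8
  p7 = a.0 | (0 + 0) has moves --a--▸ p8
  p8 = 0 | (0 + 0) has moves deadlocked
Reachable graph of Q (8 states):
  q0 = b.b.(b.a.0 | b.(0 + 0)) has moves --b--▸ q1
  q1 = b.(b.a.0 | b.(0 + 0)) has moves --b--▸ q2
  q2 = b.a.0 | b.(0 + 0) has moves --b--▸ q3, --b--▸ q4
  q3 = a.0 | b.(0 + 0) has moves --a--▸ q5, --b--▸ q6
  q4 = b.a.0 | (0 + 0) has moves --b--▸ q6
  q5 = 0 | b.(0 + 0) has moves --b--▸ q7
  q6 = a.0 | (0 + 0) has moves --a--▸ q7
  q7 = 0 | (0 + 0) has moves deadlocked
Coarsest stable partition (strong bisimilarity classes):
  B0 = {p0}
  B1 = {p1}
  B2 = {p2, p8, q7}
  B3 = {p3, q2}
  B4 = {p4, q3}
  B5 = {p6, q5}
  B6 = {p7, q6}
  B7 = {p5, q4}
  B8 = {q0}
  B9 = {q1}
p0 ∈ B0, q0 ∈ B8 → different blocks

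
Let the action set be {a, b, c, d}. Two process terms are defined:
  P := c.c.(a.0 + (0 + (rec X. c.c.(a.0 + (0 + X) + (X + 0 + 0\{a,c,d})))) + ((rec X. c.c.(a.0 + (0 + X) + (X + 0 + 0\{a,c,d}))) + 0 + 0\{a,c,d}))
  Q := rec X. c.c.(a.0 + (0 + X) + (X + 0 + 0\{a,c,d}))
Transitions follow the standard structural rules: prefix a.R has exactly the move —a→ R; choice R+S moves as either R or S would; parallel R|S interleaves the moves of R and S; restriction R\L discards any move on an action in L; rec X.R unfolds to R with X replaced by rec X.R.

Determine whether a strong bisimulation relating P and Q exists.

P's transition system — 4 states:
  s0 = c.c.(a.0 + (0 + (rec X. c.c.(a.0 + (0 + X) + (X + 0 + 0\{a,c,d})))) + ((rec X. c.c.(a.0 + (0 + X) + (X + 0 + 0\{a,c,d}))) + 0 + 0\{a,c,d})) ⊢ —c→ s1
  s1 = c.(a.0 + (0 + (rec X. c.c.(a.0 + (0 + X) + (X + 0 + 0\{a,c,d})))) + ((rec X. c.c.(a.0 + (0 + X) + (X + 0 + 0\{a,c,d}))) + 0 + 0\{a,c,d})) ⊢ —c→ s2
  s2 = a.0 + (0 + (rec X. c.c.(a.0 + (0 + X) + (X + 0 + 0\{a,c,d})))) + ((rec X. c.c.(a.0 + (0 + X) + (X + 0 + 0\{a,c,d}))) + 0 + 0\{a,c,d}) ⊢ —a→ s3, —c→ s1
  s3 = 0 ⊢ stopped
Q's transition system — 4 states:
  t0 = rec X. c.c.(a.0 + (0 + X) + (X + 0 + 0\{a,c,d})) ⊢ —c→ t1
  t1 = c.(a.0 + (0 + (rec X. c.c.(a.0 + (0 + X) + (X + 0 + 0\{a,c,d})))) + ((rec X. c.c.(a.0 + (0 + X) + (X + 0 + 0\{a,c,d}))) + 0 + 0\{a,c,d})) ⊢ —c→ t2
  t2 = a.0 + (0 + (rec X. c.c.(a.0 + (0 + X) + (X + 0 + 0\{a,c,d})))) + ((rec X. c.c.(a.0 + (0 + X) + (X + 0 + 0\{a,c,d}))) + 0 + 0\{a,c,d}) ⊢ —a→ t3, —c→ t1
  t3 = 0 ⊢ stopped
Partition-refinement fixed point:
  B0 = {s0, t0}
  B1 = {s1, t1}
  B2 = {s2, t2}
  B3 = {s3, t3}
s0 ∈ B0, t0 ∈ B0 → same block

P ~ Q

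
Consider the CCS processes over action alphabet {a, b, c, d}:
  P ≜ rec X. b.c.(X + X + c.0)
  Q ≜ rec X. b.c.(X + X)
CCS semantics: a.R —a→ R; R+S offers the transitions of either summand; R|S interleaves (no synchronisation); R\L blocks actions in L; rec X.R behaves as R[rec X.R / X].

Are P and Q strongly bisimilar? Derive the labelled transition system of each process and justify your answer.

LTS(P): 4 reachable states
  s0 = rec X. b.c.(X + X + c.0) ⊢ —b→ s1
  s1 = c.((rec X. b.c.(X + X + c.0)) + (rec X. b.c.(X + X + c.0)) + c.0) ⊢ —c→ s2
  s2 = (rec X. b.c.(X + X + c.0)) + (rec X. b.c.(X + X + c.0)) + c.0 ⊢ —b→ s1, —c→ s3
  s3 = 0 ⊢ stopped
LTS(Q): 3 reachable states
  t0 = rec X. b.c.(X + X) ⊢ —b→ t1
  t1 = c.((rec X. b.c.(X + X)) + (rec X. b.c.(X + X))) ⊢ —c→ t2
  t2 = (rec X. b.c.(X + X)) + (rec X. b.c.(X + X)) ⊢ —b→ t1
Coarsest stable partition (strong bisimilarity classes):
  B0 = {s0}
  B1 = {s1}
  B2 = {s2}
  B3 = {s3}
  B4 = {t0, t2}
  B5 = {t1}
s0 ∈ B0, t0 ∈ B4 → different blocks

P ≁ Q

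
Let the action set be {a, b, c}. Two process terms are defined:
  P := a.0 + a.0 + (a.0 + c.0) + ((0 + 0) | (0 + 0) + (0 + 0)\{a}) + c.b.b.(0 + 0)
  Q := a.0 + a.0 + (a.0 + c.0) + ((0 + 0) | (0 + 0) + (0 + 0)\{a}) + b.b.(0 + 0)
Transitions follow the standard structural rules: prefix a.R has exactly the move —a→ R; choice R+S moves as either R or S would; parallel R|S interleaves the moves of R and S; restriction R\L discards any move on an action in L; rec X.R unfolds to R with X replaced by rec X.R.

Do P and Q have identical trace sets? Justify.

trace-distinct — witness ⟨cb⟩

P's transition system — 5 states:
  p0 = a.0 + a.0 + (a.0 + c.0) + ((0 + 0) | (0 + 0) + (0 + 0)\{a}) + c.b.b.(0 + 0) | -a-> p1, -c-> p1, -c-> p2
  p1 = 0 | stopped
  p2 = b.b.(0 + 0) | -b-> p3
  p3 = b.(0 + 0) | -b-> p4
  p4 = 0 + 0 | stopped
Q's transition system — 4 states:
  q0 = a.0 + a.0 + (a.0 + c.0) + ((0 + 0) | (0 + 0) + (0 + 0)\{a}) + b.b.(0 + 0) | -a-> q1, -b-> q2, -c-> q1
  q1 = 0 | stopped
  q2 = b.(0 + 0) | -b-> q3
  q3 = 0 + 0 | stopped
Run σ = ⟨cb⟩ on P: start {p0}
  step 1 (c): {p1, p2}
  step 2 (b): {p3}
  — P admits the full trace.
Run σ = ⟨cb⟩ on Q: start {q0}
  step 1 (c): {q1}
  step 2 (b): ∅ (Q stuck)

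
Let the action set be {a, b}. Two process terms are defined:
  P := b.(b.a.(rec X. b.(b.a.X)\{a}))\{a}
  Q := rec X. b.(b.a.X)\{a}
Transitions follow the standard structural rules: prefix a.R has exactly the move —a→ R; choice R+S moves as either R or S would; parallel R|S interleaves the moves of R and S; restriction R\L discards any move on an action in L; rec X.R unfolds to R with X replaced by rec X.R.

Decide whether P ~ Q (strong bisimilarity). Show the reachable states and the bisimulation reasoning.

LTS(P): 3 reachable states
  s0 = b.(b.a.(rec X. b.(b.a.X)\{a}))\{a} ⊢ ··b··> s1
  s1 = (b.a.(rec X. b.(b.a.X)\{a}))\{a} ⊢ ··b··> s2
  s2 = (a.(rec X. b.(b.a.X)\{a}))\{a} ⊢ deadlocked
LTS(Q): 3 reachable states
  t0 = rec X. b.(b.a.X)\{a} ⊢ ··b··> t1
  t1 = (b.a.(rec X. b.(b.a.X)\{a}))\{a} ⊢ ··b··> t2
  t2 = (a.(rec X. b.(b.a.X)\{a}))\{a} ⊢ deadlocked
Partition-refinement fixed point:
  B0 = {s0, t0}
  B1 = {s1, t1}
  B2 = {s2, t2}
s0 ∈ B0, t0 ∈ B0 → same block

YES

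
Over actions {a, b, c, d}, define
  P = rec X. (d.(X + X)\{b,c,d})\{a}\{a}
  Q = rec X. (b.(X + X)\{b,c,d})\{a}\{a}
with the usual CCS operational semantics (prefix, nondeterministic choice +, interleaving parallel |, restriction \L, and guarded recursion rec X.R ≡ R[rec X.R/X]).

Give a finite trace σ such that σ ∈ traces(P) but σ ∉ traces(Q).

d

Reachable graph of P (2 states):
  m0 = rec X. (d.(X + X)\{b,c,d})\{a}\{a} | ··d··> m1
  m1 = ((rec X. (d.(X + X)\{b,c,d})\{a}\{a}) + (rec X. (d.(X + X)\{b,c,d})\{a}\{a}))\{b,c,d}\{a}\{a} | ∅
Reachable graph of Q (2 states):
  n0 = rec X. (b.(X + X)\{b,c,d})\{a}\{a} | ··b··> n1
  n1 = ((rec X. (b.(X + X)\{b,c,d})\{a}\{a}) + (rec X. (b.(X + X)\{b,c,d})\{a}\{a}))\{b,c,d}\{a}\{a} | ∅
Run σ = ⟨d⟩ on P: start {m0}
  step 1 (d): {m1}
  — P admits the full trace.
Run σ = ⟨d⟩ on Q: start {n0}
  step 1 (d): ∅  — Q cannot continue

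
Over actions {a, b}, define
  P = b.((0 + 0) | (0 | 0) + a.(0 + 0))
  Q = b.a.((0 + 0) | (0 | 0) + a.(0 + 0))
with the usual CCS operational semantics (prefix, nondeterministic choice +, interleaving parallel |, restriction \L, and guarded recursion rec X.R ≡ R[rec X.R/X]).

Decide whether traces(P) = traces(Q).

P's transition system — 3 states:
  p0 = b.((0 + 0) | (0 | 0) + a.(0 + 0)) ⊢ =b=> p1
  p1 = (0 + 0) | (0 | 0) + a.(0 + 0) ⊢ =a=> p2
  p2 = 0 + 0 ⊢ ∅
Q's transition system — 4 states:
  q0 = b.a.((0 + 0) | (0 | 0) + a.(0 + 0)) ⊢ =b=> q1
  q1 = a.((0 + 0) | (0 | 0) + a.(0 + 0)) ⊢ =a=> q2
  q2 = (0 + 0) | (0 | 0) + a.(0 + 0) ⊢ =a=> q3
  q3 = 0 + 0 ⊢ ∅
Trace ⟨baa⟩ through Q, begin at {q0}:
  after b @ step 1: {q1}
  after a @ step 2: {q2}
  after a @ step 3: {q3}
  Q completes σ.
Trace ⟨baa⟩ through P, begin at {p0}:
  after b @ step 1: {p1}
  after a @ step 2: {p2}
  after a @ step 3: ∅ (P stuck)

traces(P) ≠ traces(Q) — witness ⟨baa⟩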